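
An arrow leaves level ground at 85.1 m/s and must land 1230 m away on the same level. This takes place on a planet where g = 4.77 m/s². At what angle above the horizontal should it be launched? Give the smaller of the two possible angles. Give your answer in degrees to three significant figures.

Level-ground range R = v₀² sin(2θ)/g ⇒ sin(2θ) = gR/v₀² = 4.77 × 1230 / 85.1² = 0.8101.
2θ = 54.11° or 180° − 54.11° = 125.9°, so θ = 27.06° or 62.94°.
The smaller angle is 27.06°.

27.1°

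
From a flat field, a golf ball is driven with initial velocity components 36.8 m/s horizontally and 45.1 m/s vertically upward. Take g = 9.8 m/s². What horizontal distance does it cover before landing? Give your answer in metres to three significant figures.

339 m

Flight time T = 2 v_y0 / g = 9.204 s.
Horizontal distance R = vₓ T = 36.80 × 9.204 = 338.7 m.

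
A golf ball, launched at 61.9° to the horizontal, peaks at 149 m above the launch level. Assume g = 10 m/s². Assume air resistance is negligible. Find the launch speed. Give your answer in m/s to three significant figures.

At the peak v_y = 0, so v_y0 = √(2gH) = √(2 × 10.0 × 149) = 54.59 m/s.
v_y0 = v₀ sin θ ⇒ v₀ = 54.59 / sin 61.9° = 61.88 m/s.

61.9 m/s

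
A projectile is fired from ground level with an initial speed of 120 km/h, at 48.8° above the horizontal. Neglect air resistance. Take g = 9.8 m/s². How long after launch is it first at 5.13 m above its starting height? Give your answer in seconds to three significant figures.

Convert: 120 km/h = 120/3.6 = 33.33 m/s.
Horizontal component vₓ = 33.33 cos 48.8° = 21.96 m/s; vertical v_y0 = 33.33 sin 48.8° = 25.08 m/s.
Set y = v_y0 t − ½ g t² = 5.13: 4.900 t² − 25.08 t + 5.13 = 0.
Quadratic formula: t = (25.08 ± √528.48) / 9.80 = (25.08 ± 22.99) / 9.80 → t = 0.2134 s or 4.905 s.
The first (ascending) time is 0.2134 s.

0.213 s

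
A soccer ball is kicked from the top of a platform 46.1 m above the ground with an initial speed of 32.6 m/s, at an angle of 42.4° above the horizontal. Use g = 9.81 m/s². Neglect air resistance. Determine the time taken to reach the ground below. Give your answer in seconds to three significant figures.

Resolve: vₓ = 32.60 cos 42.4° = 24.07 m/s and v_y0 = 32.60 sin 42.4° = 21.98 m/s.
The projectile lands when y = 46.1 + (21.98) t − ½·9.81·t² = 0. Positive root: t = (21.98 + √(21.98² + 2·9.81·46.1)) / 9.81 = (21.98 + 37.25) / 9.81 = 6.038 s.

6.04 s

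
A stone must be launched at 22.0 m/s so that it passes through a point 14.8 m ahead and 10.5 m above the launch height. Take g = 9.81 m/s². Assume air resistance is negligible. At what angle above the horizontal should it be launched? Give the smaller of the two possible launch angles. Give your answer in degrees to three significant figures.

45.4°

Trajectory: y = x tanθ − g x² (1 + tan²θ)/(2v₀²). With x = 14.8, y = 10.5, v₀ = 22.0, g = 9.81:
2.220 tan²θ − 14.8 tanθ + (12.72) = 0.
tanθ = [14.8 ± √(14.8² − 4 × 2.220 × (12.72))] / (2 × 2.220) = (14.8 ± 10.30) / 4.440, giving tanθ = 1.014 or 5.654.
θ = 45.38° or 79.97°; the smaller is 45.38°.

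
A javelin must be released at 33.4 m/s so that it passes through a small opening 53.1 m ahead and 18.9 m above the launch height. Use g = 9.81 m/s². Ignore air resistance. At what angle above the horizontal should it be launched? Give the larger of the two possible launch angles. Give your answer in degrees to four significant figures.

74.38°

Trajectory: y = x tanθ − g x² (1 + tan²θ)/(2v₀²). With x = 53.1, y = 18.9, v₀ = 33.4, g = 9.81:
12.40 tan²θ − 53.1 tanθ + (31.30) = 0.
tanθ = [53.1 ± √(53.1² − 4 × 12.40 × (31.30))] / (2 × 12.40) = (53.1 ± 35.60) / 24.80, giving tanθ = 0.7057 or 3.577.
θ = 35.21° or 74.38°; the larger is 74.38°.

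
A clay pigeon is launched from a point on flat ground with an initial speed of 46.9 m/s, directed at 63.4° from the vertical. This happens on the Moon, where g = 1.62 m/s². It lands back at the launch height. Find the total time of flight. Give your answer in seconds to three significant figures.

Resolve: vₓ = 46.90 sin 63.4° = 41.94 m/s and v_y0 = 46.90 cos 63.4° = 21.00 m/s.
Time of flight on level ground: T = 2 v_y0 / g = 2 × 21.00 / 1.62 = 25.93 s.

25.9 s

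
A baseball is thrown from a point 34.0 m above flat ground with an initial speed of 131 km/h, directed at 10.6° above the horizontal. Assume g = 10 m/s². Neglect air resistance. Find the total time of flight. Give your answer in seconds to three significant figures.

Convert: 131 km/h = 131/3.6 = 36.39 m/s.
Components: vₓ = 36.39 cos 10.6° = 35.77 m/s, v_y0 = 36.39 sin 10.6° = 6.694 m/s.
The projectile lands when y = 34.0 + (6.694) t − ½·10.0·t² = 0. Positive root: t = (6.694 + √(6.694² + 2·10.0·34.0)) / 10.0 = (6.694 + 26.92) / 10.0 = 3.362 s.

3.36 s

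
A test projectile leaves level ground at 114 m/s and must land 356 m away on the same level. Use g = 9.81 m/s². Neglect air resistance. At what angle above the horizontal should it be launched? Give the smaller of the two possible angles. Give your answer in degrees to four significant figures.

7.794°

Level-ground range R = v₀² sin(2θ)/g ⇒ sin(2θ) = gR/v₀² = 9.81 × 356 / 114² = 0.2687.
2θ = 15.59° or 180° − 15.59° = 164.4°, so θ = 7.794° or 82.21°.
The smaller angle is 7.794°.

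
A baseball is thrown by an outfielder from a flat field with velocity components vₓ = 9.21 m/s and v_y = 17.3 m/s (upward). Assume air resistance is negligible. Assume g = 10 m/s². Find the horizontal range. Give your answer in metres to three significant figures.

Flight time T = 2 v_y0 / g = 3.460 s.
Range: R = vₓ T = 9.210 × 3.460 = 31.87 m.

31.9 m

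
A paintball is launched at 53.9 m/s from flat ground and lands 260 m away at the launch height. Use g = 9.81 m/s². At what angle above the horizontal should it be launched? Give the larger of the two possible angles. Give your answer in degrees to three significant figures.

Level-ground range R = v₀² sin(2θ)/g ⇒ sin(2θ) = gR/v₀² = 9.81 × 260 / 53.9² = 0.8779.
2θ = 61.39° or 180° − 61.39° = 118.6°, so θ = 30.70° or 59.30°.
The larger angle is 59.30°.

59.3°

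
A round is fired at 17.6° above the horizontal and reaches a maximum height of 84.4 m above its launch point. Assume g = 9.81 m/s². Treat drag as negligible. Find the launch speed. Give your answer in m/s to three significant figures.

At the peak v_y = 0, so v_y0 = √(2gH) = √(2 × 9.81 × 84.4) = 40.69 m/s.
v_y0 = v₀ sin θ ⇒ v₀ = 40.69 / sin 17.6° = 134.6 m/s.

135 m/s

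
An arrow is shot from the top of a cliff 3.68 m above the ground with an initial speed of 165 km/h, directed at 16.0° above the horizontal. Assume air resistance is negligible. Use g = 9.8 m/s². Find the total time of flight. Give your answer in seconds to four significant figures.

Convert: 165 km/h = 165/3.6 = 45.83 m/s.
vₓ = 45.83 cos 16.0° = 44.06 m/s; v_y0 = 45.83 sin 16.0° = 12.63 m/s.
The projectile lands when y = 3.68 + (12.63) t − ½·9.80·t² = 0. Positive root: t = (12.63 + √(12.63² + 2·9.80·3.68)) / 9.80 = (12.63 + 15.22) / 9.80 = 2.842 s.

2.842 s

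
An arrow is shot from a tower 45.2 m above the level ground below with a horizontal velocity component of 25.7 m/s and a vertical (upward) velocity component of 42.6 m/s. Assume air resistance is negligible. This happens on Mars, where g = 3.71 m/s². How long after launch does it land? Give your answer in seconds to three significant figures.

24.0 s

The projectile lands when y = 45.2 + (42.60) t − ½·3.71·t² = 0. Positive root: t = (42.60 + √(42.60² + 2·3.71·45.2)) / 3.71 = (42.60 + 46.37) / 3.71 = 23.98 s.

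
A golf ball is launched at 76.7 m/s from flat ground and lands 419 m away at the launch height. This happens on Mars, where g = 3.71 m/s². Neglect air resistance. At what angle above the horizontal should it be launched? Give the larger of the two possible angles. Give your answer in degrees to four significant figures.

82.34°

Level-ground range R = v₀² sin(2θ)/g ⇒ sin(2θ) = gR/v₀² = 3.71 × 419 / 76.7² = 0.2642.
2θ = 15.32° or 180° − 15.32° = 164.7°, so θ = 7.661° or 82.34°.
The larger angle is 82.34°.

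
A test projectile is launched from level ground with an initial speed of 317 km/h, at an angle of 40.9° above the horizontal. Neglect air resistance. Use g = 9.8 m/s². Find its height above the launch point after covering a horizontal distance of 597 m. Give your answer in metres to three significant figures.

Convert: 317 km/h = 317/3.6 = 88.06 m/s.
Resolve: vₓ = 88.06 cos 40.9° = 66.56 m/s and v_y0 = 88.06 sin 40.9° = 57.65 m/s.
x = vₓ t ⇒ t = 597/66.56 = 8.970 s.
Height: y = v_y0 t − ½ g t² = 57.65 × 8.970 − 4.900 × 8.970² = 517.1 − 394.2 = 122.9 m.

123 m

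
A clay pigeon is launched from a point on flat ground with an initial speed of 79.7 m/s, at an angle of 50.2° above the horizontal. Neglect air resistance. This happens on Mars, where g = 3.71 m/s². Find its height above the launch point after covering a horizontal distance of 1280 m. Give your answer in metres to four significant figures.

368.6 m

Components: vₓ = 79.70 cos 50.2° = 51.02 m/s, v_y0 = 79.70 sin 50.2° = 61.23 m/s.
At x = 1280 m, t = x/vₓ = 1280/51.02 = 25.09 s.
Height: y = v_y0 t − ½ g t² = 61.23 × 25.09 − 1.855 × 25.09² = 1536 − 1168 = 368.6 m.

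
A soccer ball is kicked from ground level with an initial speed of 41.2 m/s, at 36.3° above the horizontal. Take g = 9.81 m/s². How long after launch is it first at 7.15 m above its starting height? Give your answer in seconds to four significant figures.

Components: vₓ = 41.20 cos 36.3° = 33.20 m/s, v_y0 = 41.20 sin 36.3° = 24.39 m/s.
Height y(t) = 24.39 t − 4.905 t² = 7.15 gives 4.905 t² − 24.39 t + 7.15 = 0.
t = [24.39 ± √(24.39² − 2·9.81·7.15)] / 9.81 = (24.39 ± 21.32) / 9.81, so t = 0.3128 s or t = 4.660 s.
The first (ascending) time is 0.3128 s.

0.3128 s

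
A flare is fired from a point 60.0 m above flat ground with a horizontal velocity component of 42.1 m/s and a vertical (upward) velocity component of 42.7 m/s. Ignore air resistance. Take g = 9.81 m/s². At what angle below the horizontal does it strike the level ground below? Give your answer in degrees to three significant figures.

52.5°

Vertical motion (up positive, ground at y = 0): 4.905 t² − (42.70) t − 60.0 = 0, so t = (42.70 + √(42.70² + 2·9.81·60.0)) / 9.81 = (42.70 + 54.78) / 9.81 = 9.936 s.
At impact: v_y = v_y0 − g t = −54.78 m/s; vₓ = 42.10 m/s.
Angle below horizontal: arctan(|v_y|/vₓ) = arctan(54.78/42.10) = 52.46°.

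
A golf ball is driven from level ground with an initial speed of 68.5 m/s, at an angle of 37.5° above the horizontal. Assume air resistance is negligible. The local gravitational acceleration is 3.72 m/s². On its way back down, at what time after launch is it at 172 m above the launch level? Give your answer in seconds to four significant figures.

16.97 s

Resolve: vₓ = 68.50 cos 37.5° = 54.34 m/s and v_y0 = 68.50 sin 37.5° = 41.70 m/s.
Height y(t) = 41.70 t − 1.860 t² = 172 gives 1.860 t² − 41.70 t + 172 = 0.
t = [41.70 ± √(41.70² − 2·3.72·172)] / 3.72 = (41.70 ± 21.43) / 3.72, so t = 5.449 s or t = 16.97 s.
The descending-branch root is 16.97 s.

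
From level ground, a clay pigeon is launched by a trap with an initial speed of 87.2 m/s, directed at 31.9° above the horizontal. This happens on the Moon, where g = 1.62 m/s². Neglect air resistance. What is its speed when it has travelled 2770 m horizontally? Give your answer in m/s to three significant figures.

75.4 m/s

Resolve: vₓ = 87.20 cos 31.9° = 74.03 m/s and v_y0 = 87.20 sin 31.9° = 46.08 m/s.
At x = 2770 m, t = x/vₓ = 2770/74.03 = 37.42 s.
Vertical velocity there: v_y = v_y0 − g t = 46.08 − 1.62 × 37.42 = −14.54 m/s.
Speed: √(vₓ² + v_y²) = √(74.03² + 14.54²) = 75.44 m/s.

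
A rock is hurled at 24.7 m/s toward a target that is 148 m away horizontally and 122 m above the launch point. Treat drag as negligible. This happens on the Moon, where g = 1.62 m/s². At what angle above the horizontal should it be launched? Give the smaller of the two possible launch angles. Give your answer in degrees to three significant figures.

Trajectory: y = x tanθ − g x² (1 + tan²θ)/(2v₀²). With x = 148, y = 122, v₀ = 24.7, g = 1.62:
29.08 tan²θ − 148 tanθ + (151.1) = 0.
tanθ = [148 ± √(148² − 4 × 29.08 × (151.1))] / (2 × 29.08) = (148 ± 65.80) / 58.16, giving tanθ = 1.413 or 3.676.
θ = 54.72° or 74.78°; the smaller is 54.72°.

54.7°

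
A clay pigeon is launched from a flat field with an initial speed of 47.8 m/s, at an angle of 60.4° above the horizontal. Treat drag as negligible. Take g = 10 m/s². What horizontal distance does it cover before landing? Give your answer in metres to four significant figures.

196.3 m

vₓ = 47.80 cos 60.4° = 23.61 m/s; v_y0 = 47.80 sin 60.4° = 41.56 m/s.
Time aloft: T = 2 v_y0 / g = 2 × 41.56 / 10.0 = 8.312 s.
Horizontal distance R = vₓ T = 23.61 × 8.312 = 196.3 m.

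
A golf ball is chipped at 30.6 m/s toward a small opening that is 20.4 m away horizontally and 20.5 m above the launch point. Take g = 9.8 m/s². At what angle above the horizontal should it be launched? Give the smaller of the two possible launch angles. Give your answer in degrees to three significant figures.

52.2°

Trajectory: y = x tanθ − g x² (1 + tan²θ)/(2v₀²). With x = 20.4, y = 20.5, v₀ = 30.6, g = 9.80:
2.178 tan²θ − 20.4 tanθ + (22.68) = 0.
tanθ = [20.4 ± √(20.4² − 4 × 2.178 × (22.68))] / (2 × 2.178) = (20.4 ± 14.79) / 4.356, giving tanθ = 1.289 or 8.078.
θ = 52.20° or 82.94°; the smaller is 52.20°.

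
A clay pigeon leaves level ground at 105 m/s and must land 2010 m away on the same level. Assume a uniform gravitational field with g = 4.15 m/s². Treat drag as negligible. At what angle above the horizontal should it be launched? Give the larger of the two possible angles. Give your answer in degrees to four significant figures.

R = v₀² sin 2θ / g gives sin 2θ = gR/v₀² = 4.15·2010/105² = 0.7566.
2θ = 49.17° or 180° − 49.17° = 130.8°, so θ = 24.58° or 65.42°.
The larger angle is 65.42°.

65.42°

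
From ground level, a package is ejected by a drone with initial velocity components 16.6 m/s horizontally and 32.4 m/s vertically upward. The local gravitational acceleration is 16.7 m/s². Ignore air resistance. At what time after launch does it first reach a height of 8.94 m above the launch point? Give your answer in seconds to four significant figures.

0.2990 s

Require v_y0 t − ½ g t² = 8.94, i.e. 8.350 t² − 32.40 t + 8.94 = 0.
t = [32.40 ± √(32.40² − 2·16.7·8.94)] / 16.7 = (32.40 ± 27.41) / 16.7, so t = 0.2990 s or t = 3.581 s.
The first (ascending) time is 0.2990 s.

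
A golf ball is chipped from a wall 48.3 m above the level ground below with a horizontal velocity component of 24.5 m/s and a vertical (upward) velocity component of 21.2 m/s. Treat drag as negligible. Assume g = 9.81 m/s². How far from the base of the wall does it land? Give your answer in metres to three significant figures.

With up positive and y = 0 at the ground: y(t) = 48.3 + (21.20) t − 4.905 t². Setting y = 0 and taking the positive root: t = [21.20 + √(21.20² + 2·9.81·48.3)] / 9.81 = (21.20 + 37.38) / 9.81 = 5.971 s.
Horizontal distance: R = vₓ t = 24.50 × 5.971 = 146.3 m.

146 m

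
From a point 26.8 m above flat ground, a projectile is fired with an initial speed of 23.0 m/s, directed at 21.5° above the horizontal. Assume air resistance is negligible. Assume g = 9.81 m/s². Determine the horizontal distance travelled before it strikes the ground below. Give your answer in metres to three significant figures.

vₓ = 23.00 cos 21.5° = 21.40 m/s; v_y0 = 23.00 sin 21.5° = 8.430 m/s.
Vertical motion (up positive, ground at y = 0): 4.905 t² − (8.430) t − 26.8 = 0, so t = (8.430 + √(8.430² + 2·9.81·26.8)) / 9.81 = (8.430 + 24.43) / 9.81 = 3.350 s.
Horizontal distance: R = vₓ t = 21.40 × 3.350 = 71.68 m.

71.7 m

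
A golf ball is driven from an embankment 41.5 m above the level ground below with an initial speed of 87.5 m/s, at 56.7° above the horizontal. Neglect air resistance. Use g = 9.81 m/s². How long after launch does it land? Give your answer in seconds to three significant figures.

vₓ = 87.50 cos 56.7° = 48.04 m/s; v_y0 = 87.50 sin 56.7° = 73.13 m/s.
The projectile lands when y = 41.5 + (73.13) t − ½·9.81·t² = 0. Positive root: t = (73.13 + √(73.13² + 2·9.81·41.5)) / 9.81 = (73.13 + 78.50) / 9.81 = 15.46 s.

15.5 s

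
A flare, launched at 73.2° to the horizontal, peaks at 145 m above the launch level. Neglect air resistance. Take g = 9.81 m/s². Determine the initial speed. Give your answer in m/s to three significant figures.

At the peak v_y = 0, so v_y0 = √(2gH) = √(2 × 9.81 × 145) = 53.34 m/s.
v_y0 = v₀ sin θ ⇒ v₀ = 53.34 / sin 73.2° = 55.72 m/s.

55.7 m/s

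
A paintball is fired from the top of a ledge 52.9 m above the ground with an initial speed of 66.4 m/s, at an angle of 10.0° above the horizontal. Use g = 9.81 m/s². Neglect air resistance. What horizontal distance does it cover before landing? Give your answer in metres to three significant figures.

305 m

Resolve: vₓ = 66.40 cos 10.0° = 65.39 m/s and v_y0 = 66.40 sin 10.0° = 11.53 m/s.
With up positive and y = 0 at the ground: y(t) = 52.9 + (11.53) t − 4.905 t². Setting y = 0 and taking the positive root: t = [11.53 + √(11.53² + 2·9.81·52.9)] / 9.81 = (11.53 + 34.22) / 9.81 = 4.663 s.
Horizontal distance: R = vₓ t = 65.39 × 4.663 = 304.9 m.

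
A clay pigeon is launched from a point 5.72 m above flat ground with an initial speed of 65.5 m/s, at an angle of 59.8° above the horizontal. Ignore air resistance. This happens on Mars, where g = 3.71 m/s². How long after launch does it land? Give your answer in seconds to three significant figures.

Horizontal component vₓ = 65.50 cos 59.8° = 32.95 m/s; vertical v_y0 = 65.50 sin 59.8° = 56.61 m/s.
The projectile lands when y = 5.72 + (56.61) t − ½·3.71·t² = 0. Positive root: t = (56.61 + √(56.61² + 2·3.71·5.72)) / 3.71 = (56.61 + 56.98) / 3.71 = 30.62 s.

30.6 s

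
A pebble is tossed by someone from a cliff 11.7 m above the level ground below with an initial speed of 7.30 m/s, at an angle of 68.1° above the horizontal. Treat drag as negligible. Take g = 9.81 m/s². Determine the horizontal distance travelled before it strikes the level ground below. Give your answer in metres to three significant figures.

6.49 m

vₓ = 7.300 cos 68.1° = 2.723 m/s; v_y0 = 7.300 sin 68.1° = 6.773 m/s.
Vertical motion (up positive, ground at y = 0): 4.905 t² − (6.773) t − 11.7 = 0, so t = (6.773 + √(6.773² + 2·9.81·11.7)) / 9.81 = (6.773 + 16.60) / 9.81 = 2.382 s.
Horizontal distance: R = vₓ t = 2.723 × 2.382 = 6.486 m.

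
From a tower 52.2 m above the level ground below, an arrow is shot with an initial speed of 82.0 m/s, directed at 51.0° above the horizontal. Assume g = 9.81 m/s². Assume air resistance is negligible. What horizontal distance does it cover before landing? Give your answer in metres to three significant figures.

710 m

Horizontal component vₓ = 82.00 cos 51.0° = 51.60 m/s; vertical v_y0 = 82.00 sin 51.0° = 63.73 m/s.
With up positive and y = 0 at the ground: y(t) = 52.2 + (63.73) t − 4.905 t². Setting y = 0 and taking the positive root: t = [63.73 + √(63.73² + 2·9.81·52.2)] / 9.81 = (63.73 + 71.31) / 9.81 = 13.77 s.
Horizontal distance: R = vₓ t = 51.60 × 13.77 = 710.3 m.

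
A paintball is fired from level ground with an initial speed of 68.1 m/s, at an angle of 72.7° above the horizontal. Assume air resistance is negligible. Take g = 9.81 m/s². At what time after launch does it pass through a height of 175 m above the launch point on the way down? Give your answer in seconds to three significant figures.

Resolve: vₓ = 68.10 cos 72.7° = 20.25 m/s and v_y0 = 68.10 sin 72.7° = 65.02 m/s.
Require v_y0 t − ½ g t² = 175, i.e. 4.905 t² − 65.02 t + 175 = 0.
Quadratic formula: t = (65.02 ± √794.00) / 9.81 = (65.02 ± 28.18) / 9.81 → t = 3.755 s or 9.500 s.
The descending-branch root is 9.500 s.

9.50 s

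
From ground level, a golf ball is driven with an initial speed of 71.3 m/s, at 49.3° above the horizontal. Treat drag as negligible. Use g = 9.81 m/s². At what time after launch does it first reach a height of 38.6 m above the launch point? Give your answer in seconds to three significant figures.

0.768 s

vₓ = 71.30 cos 49.3° = 46.49 m/s; v_y0 = 71.30 sin 49.3° = 54.05 m/s.
Height y(t) = 54.05 t − 4.905 t² = 38.6 gives 4.905 t² − 54.05 t + 38.6 = 0.
Quadratic formula: t = (54.05 ± √2164.6) / 9.81 = (54.05 ± 46.53) / 9.81 → t = 0.7675 s or 10.25 s.
The first (ascending) time is 0.7675 s.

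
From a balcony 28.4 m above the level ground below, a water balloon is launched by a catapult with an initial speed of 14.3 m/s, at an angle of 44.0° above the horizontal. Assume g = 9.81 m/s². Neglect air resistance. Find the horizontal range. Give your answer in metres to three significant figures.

Horizontal component vₓ = 14.30 cos 44.0° = 10.29 m/s; vertical v_y0 = 14.30 sin 44.0° = 9.934 m/s.
With up positive and y = 0 at the ground: y(t) = 28.4 + (9.934) t − 4.905 t². Setting y = 0 and taking the positive root: t = [9.934 + √(9.934² + 2·9.81·28.4)] / 9.81 = (9.934 + 25.61) / 9.81 = 3.623 s.
Horizontal distance: R = vₓ t = 10.29 × 3.623 = 37.27 m.

37.3 m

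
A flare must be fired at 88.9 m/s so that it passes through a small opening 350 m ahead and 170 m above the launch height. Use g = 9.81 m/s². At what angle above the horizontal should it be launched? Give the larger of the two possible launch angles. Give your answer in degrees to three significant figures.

75.0°

Trajectory: y = x tanθ − g x² (1 + tan²θ)/(2v₀²). With x = 350, y = 170, v₀ = 88.9, g = 9.81:
76.03 tan²θ − 350 tanθ + (246.0) = 0.
tanθ = [350 ± √(350² − 4 × 76.03 × (246.0))] / (2 × 76.03) = (350 ± 218.4) / 152.1, giving tanθ = 0.8657 or 3.738.
θ = 40.88° or 75.02°; the larger is 75.02°.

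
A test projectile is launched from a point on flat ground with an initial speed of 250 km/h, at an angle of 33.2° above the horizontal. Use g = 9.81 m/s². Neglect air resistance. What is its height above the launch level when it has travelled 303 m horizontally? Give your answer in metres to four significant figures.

64.91 m

Convert: 250 km/h = 250/3.6 = 69.44 m/s.
vₓ = 69.44 cos 33.2° = 58.11 m/s; v_y0 = 69.44 sin 33.2° = 38.03 m/s.
Time to reach x = 303 m: t = x/vₓ = 303/58.11 = 5.214 s.
Height: y = v_y0 t − ½ g t² = 38.03 × 5.214 − 4.905 × 5.214² = 198.3 − 133.4 = 64.91 m.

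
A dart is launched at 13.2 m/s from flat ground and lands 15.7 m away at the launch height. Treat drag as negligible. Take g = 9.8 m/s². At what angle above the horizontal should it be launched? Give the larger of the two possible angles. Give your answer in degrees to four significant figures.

58.99°

Level-ground range R = v₀² sin(2θ)/g ⇒ sin(2θ) = gR/v₀² = 9.80 × 15.7 / 13.2² = 0.8830.
2θ = 62.01° or 180° − 62.01° = 118.0°, so θ = 31.01° or 58.99°.
The larger angle is 58.99°.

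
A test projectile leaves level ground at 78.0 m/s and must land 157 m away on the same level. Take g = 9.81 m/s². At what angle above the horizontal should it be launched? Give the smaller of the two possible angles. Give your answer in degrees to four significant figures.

7.332°

Level-ground range R = v₀² sin(2θ)/g ⇒ sin(2θ) = gR/v₀² = 9.81 × 157 / 78.0² = 0.2532.
2θ = 14.66° or 180° − 14.66° = 165.3°, so θ = 7.332° or 82.67°.
The smaller angle is 7.332°.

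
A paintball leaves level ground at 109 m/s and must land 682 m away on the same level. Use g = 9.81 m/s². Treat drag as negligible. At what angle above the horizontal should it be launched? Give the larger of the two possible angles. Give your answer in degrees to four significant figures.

R = v₀² sin 2θ / g gives sin 2θ = gR/v₀² = 9.81·682/109² = 0.5631.
2θ = 34.27° or 180° − 34.27° = 145.7°, so θ = 17.14° or 72.86°.
The larger angle is 72.86°.

72.86°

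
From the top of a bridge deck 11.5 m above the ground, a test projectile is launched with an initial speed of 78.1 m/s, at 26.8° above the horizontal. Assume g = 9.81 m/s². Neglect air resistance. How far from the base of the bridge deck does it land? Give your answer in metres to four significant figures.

522.3 m

Components: vₓ = 78.10 cos 26.8° = 69.71 m/s, v_y0 = 78.10 sin 26.8° = 35.21 m/s.
With up positive and y = 0 at the ground: y(t) = 11.5 + (35.21) t − 4.905 t². Setting y = 0 and taking the positive root: t = [35.21 + √(35.21² + 2·9.81·11.5)] / 9.81 = (35.21 + 38.28) / 9.81 = 7.492 s.
Horizontal distance: R = vₓ t = 69.71 × 7.492 = 522.3 m.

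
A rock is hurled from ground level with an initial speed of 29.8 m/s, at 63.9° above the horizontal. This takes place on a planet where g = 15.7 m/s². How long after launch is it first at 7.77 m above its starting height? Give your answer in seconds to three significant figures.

Components: vₓ = 29.80 cos 63.9° = 13.11 m/s, v_y0 = 29.80 sin 63.9° = 26.76 m/s.
Set y = v_y0 t − ½ g t² = 7.77: 7.850 t² − 26.76 t + 7.77 = 0.
Quadratic formula: t = (26.76 ± √472.18) / 15.7 = (26.76 ± 21.73) / 15.7 → t = 0.3205 s or 3.089 s.
The first (ascending) time is 0.3205 s.

0.320 s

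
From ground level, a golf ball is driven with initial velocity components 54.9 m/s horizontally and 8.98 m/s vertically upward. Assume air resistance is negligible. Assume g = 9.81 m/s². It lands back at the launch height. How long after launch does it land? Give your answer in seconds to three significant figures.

Landing at launch height ⇒ T = 2 v_y0 / g = 2 × 8.980 / 9.81 = 1.831 s.

1.83 s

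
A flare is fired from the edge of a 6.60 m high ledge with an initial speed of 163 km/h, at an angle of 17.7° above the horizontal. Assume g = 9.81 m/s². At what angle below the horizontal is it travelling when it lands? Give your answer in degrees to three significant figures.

22.5°

Convert: 163 km/h = 163/3.6 = 45.28 m/s.
Horizontal component vₓ = 45.28 cos 17.7° = 43.13 m/s; vertical v_y0 = 45.28 sin 17.7° = 13.77 m/s.
With up positive and y = 0 at the ground: y(t) = 6.60 + (13.77) t − 4.905 t². Setting y = 0 and taking the positive root: t = [13.77 + √(13.77² + 2·9.81·6.60)] / 9.81 = (13.77 + 17.86) / 9.81 = 3.224 s.
At impact: v_y = v_y0 − g t = −17.86 m/s; vₓ = 43.13 m/s.
Angle below horizontal: arctan(|v_y|/vₓ) = arctan(17.86/43.13) = 22.49°.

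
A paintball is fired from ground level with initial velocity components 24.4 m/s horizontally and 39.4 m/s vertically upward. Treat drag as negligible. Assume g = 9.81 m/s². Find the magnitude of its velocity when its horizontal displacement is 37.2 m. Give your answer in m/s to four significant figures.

At x = 37.2 m, t = x/vₓ = 37.2/24.40 = 1.525 s.
Vertical velocity there: v_y = v_y0 − g t = 39.40 − 9.81 × 1.525 = 24.44 m/s.
Speed: √(vₓ² + v_y²) = √(24.40² + 24.44²) = 34.54 m/s.

34.54 m/s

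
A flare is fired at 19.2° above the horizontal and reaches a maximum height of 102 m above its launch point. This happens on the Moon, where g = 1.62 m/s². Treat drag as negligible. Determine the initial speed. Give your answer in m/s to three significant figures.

At the peak v_y = 0, so v_y0 = √(2gH) = √(2 × 1.62 × 102) = 18.18 m/s.
v_y0 = v₀ sin θ ⇒ v₀ = 18.18 / sin 19.2° = 55.28 m/s.

55.3 m/s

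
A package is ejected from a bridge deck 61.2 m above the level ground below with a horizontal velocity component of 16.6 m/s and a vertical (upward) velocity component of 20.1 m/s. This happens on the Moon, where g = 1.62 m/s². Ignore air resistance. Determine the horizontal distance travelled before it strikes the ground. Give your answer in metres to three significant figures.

Vertical motion (up positive, ground at y = 0): 0.8100 t² − (20.10) t − 61.2 = 0, so t = (20.10 + √(20.10² + 2·1.62·61.2)) / 1.62 = (20.10 + 24.54) / 1.62 = 27.56 s.
Horizontal distance: R = vₓ t = 16.60 × 27.56 = 457.4 m.

457 m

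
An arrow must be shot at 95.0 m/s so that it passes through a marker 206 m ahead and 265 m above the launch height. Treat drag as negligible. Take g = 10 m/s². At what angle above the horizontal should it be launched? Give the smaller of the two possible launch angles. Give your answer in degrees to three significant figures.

60.3°

Trajectory: y = x tanθ − g x² (1 + tan²θ)/(2v₀²). With x = 206, y = 265, v₀ = 95.0, g = 10.0:
23.51 tan²θ − 206 tanθ + (288.5) = 0.
tanθ = [206 ± √(206² − 4 × 23.51 × (288.5))] / (2 × 23.51) = (206 ± 123.7) / 47.02, giving tanθ = 1.750 or 7.012.
θ = 60.26° or 81.88°; the smaller is 60.26°.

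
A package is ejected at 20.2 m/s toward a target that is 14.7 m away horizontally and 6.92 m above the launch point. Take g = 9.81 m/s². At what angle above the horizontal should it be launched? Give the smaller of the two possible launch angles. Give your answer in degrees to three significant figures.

36.7°

Trajectory: y = x tanθ − g x² (1 + tan²θ)/(2v₀²). With x = 14.7, y = 6.92, v₀ = 20.2, g = 9.81:
2.598 tan²θ − 14.7 tanθ + (9.518) = 0.
tanθ = [14.7 ± √(14.7² − 4 × 2.598 × (9.518))] / (2 × 2.598) = (14.7 ± 10.83) / 5.195, giving tanθ = 0.7457 or 4.913.
θ = 36.71° or 78.50°; the smaller is 36.71°.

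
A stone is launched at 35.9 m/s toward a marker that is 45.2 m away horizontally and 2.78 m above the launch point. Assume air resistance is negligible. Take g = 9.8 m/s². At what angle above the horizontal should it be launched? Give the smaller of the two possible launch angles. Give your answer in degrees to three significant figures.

Trajectory: y = x tanθ − g x² (1 + tan²θ)/(2v₀²). With x = 45.2, y = 2.78, v₀ = 35.9, g = 9.80:
7.768 tan²θ − 45.2 tanθ + (10.55) = 0.
tanθ = [45.2 ± √(45.2² − 4 × 7.768 × (10.55))] / (2 × 7.768) = (45.2 ± 41.42) / 15.54, giving tanθ = 0.2435 or 5.576.
θ = 13.69° or 79.83°; the smaller is 13.69°.

13.7°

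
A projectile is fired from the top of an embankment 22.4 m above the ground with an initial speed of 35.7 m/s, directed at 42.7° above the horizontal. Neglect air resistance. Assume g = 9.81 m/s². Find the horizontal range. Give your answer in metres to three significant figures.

150 m

Components: vₓ = 35.70 cos 42.7° = 26.24 m/s, v_y0 = 35.70 sin 42.7° = 24.21 m/s.
With up positive and y = 0 at the ground: y(t) = 22.4 + (24.21) t − 4.905 t². Setting y = 0 and taking the positive root: t = [24.21 + √(24.21² + 2·9.81·22.4)] / 9.81 = (24.21 + 32.03) / 9.81 = 5.732 s.
Horizontal distance: R = vₓ t = 26.24 × 5.732 = 150.4 m.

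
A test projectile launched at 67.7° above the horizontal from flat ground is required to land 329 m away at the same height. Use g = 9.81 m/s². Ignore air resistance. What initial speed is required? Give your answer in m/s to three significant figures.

On level ground R = v₀² sin 2θ / g ⇒ v₀ = √(gR / sin 2θ).
v₀ = √(9.81 × 329 / sin 135.4°) = √(3227 / 0.7022) = √4596.6 = 67.80 m/s.

67.8 m/s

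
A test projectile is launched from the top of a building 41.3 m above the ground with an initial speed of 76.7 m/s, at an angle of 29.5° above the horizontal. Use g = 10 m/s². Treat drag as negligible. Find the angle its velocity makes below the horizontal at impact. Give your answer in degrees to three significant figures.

Components: vₓ = 76.70 cos 29.5° = 66.76 m/s, v_y0 = 76.70 sin 29.5° = 37.77 m/s.
The projectile lands when y = 41.3 + (37.77) t − ½·10.0·t² = 0. Positive root: t = (37.77 + √(37.77² + 2·10.0·41.3)) / 10.0 = (37.77 + 47.46) / 10.0 = 8.523 s.
At impact: v_y = v_y0 − g t = −47.46 m/s; vₓ = 66.76 m/s.
Angle below horizontal: arctan(|v_y|/vₓ) = arctan(47.46/66.76) = 35.41°.

35.4°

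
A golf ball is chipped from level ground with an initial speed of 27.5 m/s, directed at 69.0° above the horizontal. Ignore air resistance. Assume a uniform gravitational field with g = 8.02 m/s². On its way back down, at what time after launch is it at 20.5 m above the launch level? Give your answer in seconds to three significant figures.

Components: vₓ = 27.50 cos 69.0° = 9.855 m/s, v_y0 = 27.50 sin 69.0° = 25.67 m/s.
Height y(t) = 25.67 t − 4.010 t² = 20.5 gives 4.010 t² − 25.67 t + 20.5 = 0.
Quadratic formula: t = (25.67 ± √330.31) / 8.02 = (25.67 ± 18.17) / 8.02 → t = 0.9351 s or 5.467 s.
The descending-branch root is 5.467 s.

5.47 s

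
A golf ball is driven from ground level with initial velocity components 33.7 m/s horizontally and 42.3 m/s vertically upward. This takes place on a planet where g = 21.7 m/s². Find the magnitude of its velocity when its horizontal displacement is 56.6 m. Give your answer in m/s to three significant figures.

34.2 m/s

Time to reach x = 56.6 m: t = x/vₓ = 56.6/33.70 = 1.680 s.
Vertical velocity there: v_y = v_y0 − g t = 42.30 − 21.7 × 1.680 = 5.854 m/s.
Speed: √(vₓ² + v_y²) = √(33.70² + 5.854²) = 34.20 m/s.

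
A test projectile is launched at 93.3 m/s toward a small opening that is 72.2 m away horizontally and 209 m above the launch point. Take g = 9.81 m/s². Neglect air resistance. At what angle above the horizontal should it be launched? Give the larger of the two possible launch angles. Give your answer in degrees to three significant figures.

Trajectory: y = x tanθ − g x² (1 + tan²θ)/(2v₀²). With x = 72.2, y = 209, v₀ = 93.3, g = 9.81:
2.937 tan²θ − 72.2 tanθ + (211.9) = 0.
tanθ = [72.2 ± √(72.2² − 4 × 2.937 × (211.9))] / (2 × 2.937) = (72.2 ± 52.18) / 5.875, giving tanθ = 3.408 or 21.17.
θ = 73.65° or 87.30°; the larger is 87.30°.

87.3°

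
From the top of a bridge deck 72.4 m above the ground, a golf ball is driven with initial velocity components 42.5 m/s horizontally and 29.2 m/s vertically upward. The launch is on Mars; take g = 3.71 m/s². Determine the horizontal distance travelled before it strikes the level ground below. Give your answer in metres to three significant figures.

With up positive and y = 0 at the ground: y(t) = 72.4 + (29.20) t − 1.855 t². Setting y = 0 and taking the positive root: t = [29.20 + √(29.20² + 2·3.71·72.4)] / 3.71 = (29.20 + 37.28) / 3.71 = 17.92 s.
Horizontal distance: R = vₓ t = 42.50 × 17.92 = 761.6 m.

762 m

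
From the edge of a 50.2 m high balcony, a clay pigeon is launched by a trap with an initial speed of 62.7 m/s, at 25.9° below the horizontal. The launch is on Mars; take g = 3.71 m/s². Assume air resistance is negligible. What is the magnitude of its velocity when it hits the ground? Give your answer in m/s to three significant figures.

Resolve: vₓ = 62.70 cos 25.9° = 56.40 m/s and v_y0 = −27.39 m/s (downward).
Vertical motion (up positive, ground at y = 0): 1.855 t² − (−27.39) t − 50.2 = 0, so t = (−27.39 + √(27.39² + 2·3.71·50.2)) / 3.71 = (−27.39 + 33.50) / 3.71 = 1.649 s.
Vertical velocity at impact: v_y = v_y0 − g t = −27.39 − 3.71 × 1.649 = −33.50 m/s.
Speed: |v| = √(vₓ² + v_y²) = √(56.40² + 33.50²) = 65.60 m/s.

65.6 m/s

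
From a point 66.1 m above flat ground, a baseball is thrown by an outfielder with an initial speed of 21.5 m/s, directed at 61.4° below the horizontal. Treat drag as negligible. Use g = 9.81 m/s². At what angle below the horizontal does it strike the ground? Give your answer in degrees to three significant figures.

75.8°

vₓ = 21.50 cos 61.4° = 10.29 m/s; v_y0 = −18.88 m/s (downward).
The projectile lands when y = 66.1 + (−18.88) t − ½·9.81·t² = 0. Positive root: t = (−18.88 + √(18.88² + 2·9.81·66.1)) / 9.81 = (−18.88 + 40.66) / 9.81 = 2.220 s.
At impact: v_y = v_y0 − g t = −40.66 m/s; vₓ = 10.29 m/s.
Angle below horizontal: arctan(|v_y|/vₓ) = arctan(40.66/10.29) = 75.80°.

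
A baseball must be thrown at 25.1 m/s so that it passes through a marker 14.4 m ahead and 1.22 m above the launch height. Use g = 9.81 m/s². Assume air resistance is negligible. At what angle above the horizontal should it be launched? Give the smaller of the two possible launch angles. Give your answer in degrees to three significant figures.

11.4°

Trajectory: y = x tanθ − g x² (1 + tan²θ)/(2v₀²). With x = 14.4, y = 1.22, v₀ = 25.1, g = 9.81:
1.614 tan²θ − 14.4 tanθ + (2.834) = 0.
tanθ = [14.4 ± √(14.4² − 4 × 1.614 × (2.834))] / (2 × 1.614) = (14.4 ± 13.75) / 3.229, giving tanθ = 0.2014 or 8.718.
θ = 11.39° or 83.46°; the smaller is 11.39°.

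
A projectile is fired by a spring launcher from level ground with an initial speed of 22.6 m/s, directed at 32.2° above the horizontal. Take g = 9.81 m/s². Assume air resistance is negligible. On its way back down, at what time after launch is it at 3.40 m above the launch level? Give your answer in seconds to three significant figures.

vₓ = 22.60 cos 32.2° = 19.12 m/s; v_y0 = 22.60 sin 32.2° = 12.04 m/s.
Set y = v_y0 t − ½ g t² = 3.40: 4.905 t² − 12.04 t + 3.40 = 0.
Quadratic formula: t = (12.04 ± √78.326) / 9.81 = (12.04 ± 8.850) / 9.81 → t = 0.3255 s or 2.130 s.
The descending-branch root is 2.130 s.

2.13 s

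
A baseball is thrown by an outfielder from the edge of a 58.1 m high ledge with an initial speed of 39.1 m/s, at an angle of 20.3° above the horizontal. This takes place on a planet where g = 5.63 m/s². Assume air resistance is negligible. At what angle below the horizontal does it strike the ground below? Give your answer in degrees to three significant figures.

38.3°

Horizontal component vₓ = 39.10 cos 20.3° = 36.67 m/s; vertical v_y0 = 39.10 sin 20.3° = 13.57 m/s.
The projectile lands when y = 58.1 + (13.57) t − ½·5.63·t² = 0. Positive root: t = (13.57 + √(13.57² + 2·5.63·58.1)) / 5.63 = (13.57 + 28.95) / 5.63 = 7.552 s.
At impact: v_y = v_y0 − g t = −28.95 m/s; vₓ = 36.67 m/s.
Angle below horizontal: arctan(|v_y|/vₓ) = arctan(28.95/36.67) = 38.29°.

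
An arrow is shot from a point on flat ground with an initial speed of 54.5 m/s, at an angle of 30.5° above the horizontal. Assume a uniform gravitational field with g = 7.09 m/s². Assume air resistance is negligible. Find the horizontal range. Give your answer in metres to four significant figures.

366.4 m

Components: vₓ = 54.50 cos 30.5° = 46.96 m/s, v_y0 = 54.50 sin 30.5° = 27.66 m/s.
Flight time T = 2 v_y0 / g = 7.803 s.
Horizontal distance R = vₓ T = 46.96 × 7.803 = 366.4 m.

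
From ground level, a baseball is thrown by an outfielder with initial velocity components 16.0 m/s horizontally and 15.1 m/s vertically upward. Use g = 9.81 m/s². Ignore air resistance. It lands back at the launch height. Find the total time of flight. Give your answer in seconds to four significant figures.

Landing at launch height ⇒ T = 2 v_y0 / g = 2 × 15.10 / 9.81 = 3.078 s.

3.078 s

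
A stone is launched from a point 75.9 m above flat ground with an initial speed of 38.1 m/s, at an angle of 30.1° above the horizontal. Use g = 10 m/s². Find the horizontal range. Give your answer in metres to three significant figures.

206 m

Components: vₓ = 38.10 cos 30.1° = 32.96 m/s, v_y0 = 38.10 sin 30.1° = 19.11 m/s.
Vertical motion (up positive, ground at y = 0): 5.000 t² − (19.11) t − 75.9 = 0, so t = (19.11 + √(19.11² + 2·10.0·75.9)) / 10.0 = (19.11 + 43.39) / 10.0 = 6.250 s.
Horizontal distance: R = vₓ t = 32.96 × 6.250 = 206.0 m.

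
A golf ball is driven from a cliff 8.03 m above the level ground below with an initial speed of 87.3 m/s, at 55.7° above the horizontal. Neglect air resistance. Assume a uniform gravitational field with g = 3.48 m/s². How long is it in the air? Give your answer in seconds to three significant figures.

Components: vₓ = 87.30 cos 55.7° = 49.20 m/s, v_y0 = 87.30 sin 55.7° = 72.12 m/s.
With up positive and y = 0 at the ground: y(t) = 8.03 + (72.12) t − 1.740 t². Setting y = 0 and taking the positive root: t = [72.12 + √(72.12² + 2·3.48·8.03)] / 3.48 = (72.12 + 72.50) / 3.48 = 41.56 s.

41.6 s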